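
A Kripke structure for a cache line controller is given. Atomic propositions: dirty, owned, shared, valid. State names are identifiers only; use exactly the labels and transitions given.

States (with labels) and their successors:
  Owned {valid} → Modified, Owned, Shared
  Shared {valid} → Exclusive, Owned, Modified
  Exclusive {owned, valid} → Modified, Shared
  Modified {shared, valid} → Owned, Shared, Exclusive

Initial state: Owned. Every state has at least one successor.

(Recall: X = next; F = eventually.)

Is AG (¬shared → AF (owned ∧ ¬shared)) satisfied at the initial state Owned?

Does not hold

States satisfying ¬shared → AF (owned ∧ ¬shared): {Exclusive, Modified}.
States satisfying AG (¬shared → AF (owned ∧ ¬shared)): ∅.
Owned is reachable from Owned and violates ¬shared → AF (owned ∧ ¬shared), so AG fails at Owned.
Owned ∉ Sat(AG (¬shared → AF (owned ∧ ¬shared))).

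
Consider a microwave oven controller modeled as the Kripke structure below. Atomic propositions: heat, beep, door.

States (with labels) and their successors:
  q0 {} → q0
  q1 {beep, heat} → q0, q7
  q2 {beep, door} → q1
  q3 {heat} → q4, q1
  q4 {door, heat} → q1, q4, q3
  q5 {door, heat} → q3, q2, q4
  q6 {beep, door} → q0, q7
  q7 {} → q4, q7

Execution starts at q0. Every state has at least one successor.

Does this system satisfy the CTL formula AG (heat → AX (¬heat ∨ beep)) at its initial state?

Satisfied

States satisfying heat → AX (¬heat ∨ beep): {q0, q1, q2, q6, q7}.
States satisfying AG (heat → AX (¬heat ∨ beep)): {q0}.
Every state reachable from q0 satisfies heat → AX (¬heat ∨ beep).
q0 ∈ Sat(AG (heat → AX (¬heat ∨ beep))).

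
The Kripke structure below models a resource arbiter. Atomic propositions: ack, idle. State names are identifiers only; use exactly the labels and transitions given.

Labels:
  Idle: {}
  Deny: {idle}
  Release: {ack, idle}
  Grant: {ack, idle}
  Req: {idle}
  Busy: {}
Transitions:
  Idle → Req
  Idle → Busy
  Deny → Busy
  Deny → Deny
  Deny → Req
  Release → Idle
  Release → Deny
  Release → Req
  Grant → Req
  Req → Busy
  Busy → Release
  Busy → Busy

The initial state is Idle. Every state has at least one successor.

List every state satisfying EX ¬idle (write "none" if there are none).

States satisfying ¬idle: {Idle, Busy}.
States satisfying EX ¬idle: {Idle, Deny, Release, Req, Busy}.

{Idle, Deny, Release, Req, Busy}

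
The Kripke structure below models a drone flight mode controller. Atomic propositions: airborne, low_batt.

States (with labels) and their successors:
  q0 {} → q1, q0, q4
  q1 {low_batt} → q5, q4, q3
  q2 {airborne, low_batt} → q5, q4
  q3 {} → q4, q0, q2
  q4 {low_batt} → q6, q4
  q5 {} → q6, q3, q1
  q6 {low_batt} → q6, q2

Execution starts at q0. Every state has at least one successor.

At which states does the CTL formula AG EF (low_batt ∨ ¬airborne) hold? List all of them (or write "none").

{q0, q1, q2, q3, q4, q5, q6}

States satisfying EF (low_batt ∨ ¬airborne): {q0, q1, q2, q3, q4, q5, q6}.
States satisfying AG EF (low_batt ∨ ¬airborne): {q0, q1, q2, q3, q4, q5, q6}.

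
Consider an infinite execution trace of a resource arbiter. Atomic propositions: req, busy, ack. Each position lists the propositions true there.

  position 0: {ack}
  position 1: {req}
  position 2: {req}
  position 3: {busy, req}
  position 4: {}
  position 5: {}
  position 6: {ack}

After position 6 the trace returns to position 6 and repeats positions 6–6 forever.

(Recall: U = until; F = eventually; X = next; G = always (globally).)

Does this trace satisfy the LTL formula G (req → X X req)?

No

req → X X req must hold at every position from 0 onward. It fails at position 2, so G (req → X X req) is false.
Positions where req holds: 1, 2, 3.
Check X X req at each: 1→ok, 2→fails, 3→fails.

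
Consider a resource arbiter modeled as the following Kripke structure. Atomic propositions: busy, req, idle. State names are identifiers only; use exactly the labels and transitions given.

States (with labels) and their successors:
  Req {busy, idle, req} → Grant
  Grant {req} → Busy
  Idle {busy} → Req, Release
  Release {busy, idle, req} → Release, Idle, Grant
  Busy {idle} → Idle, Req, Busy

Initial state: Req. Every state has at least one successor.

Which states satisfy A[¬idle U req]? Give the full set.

{Req, Grant, Idle, Release}

States satisfying ¬idle: {Grant, Idle}.
States satisfying req: {Req, Grant, Release}.
States satisfying A[¬idle U req]: {Req, Grant, Idle, Release}.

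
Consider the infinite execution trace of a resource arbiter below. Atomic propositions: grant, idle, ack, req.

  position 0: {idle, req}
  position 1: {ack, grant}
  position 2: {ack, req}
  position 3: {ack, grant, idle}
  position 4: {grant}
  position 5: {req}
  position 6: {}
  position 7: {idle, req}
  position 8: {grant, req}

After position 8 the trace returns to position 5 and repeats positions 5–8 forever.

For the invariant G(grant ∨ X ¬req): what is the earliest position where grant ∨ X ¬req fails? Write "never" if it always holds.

6

Check grant ∨ X ¬req at each position in order: 0 ✓, 1 ✓, 2 ✓, 3 ✓, 4 ✓, 5 ✓.
At position 6 the labels are {} and the next position 7 has {idle, req}, so grant ∨ X ¬req is false there. This is the first violation.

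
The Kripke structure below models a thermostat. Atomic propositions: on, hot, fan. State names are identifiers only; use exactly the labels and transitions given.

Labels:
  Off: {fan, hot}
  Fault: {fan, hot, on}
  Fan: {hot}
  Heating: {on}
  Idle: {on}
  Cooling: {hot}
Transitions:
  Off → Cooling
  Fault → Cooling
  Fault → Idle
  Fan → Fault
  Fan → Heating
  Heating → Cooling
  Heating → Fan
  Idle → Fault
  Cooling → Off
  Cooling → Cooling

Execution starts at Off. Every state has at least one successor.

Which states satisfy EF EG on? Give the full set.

{Fault, Fan, Heating, Idle}

States satisfying EG on: {Fault, Idle}.
States satisfying EF EG on: {Fault, Fan, Heating, Idle}.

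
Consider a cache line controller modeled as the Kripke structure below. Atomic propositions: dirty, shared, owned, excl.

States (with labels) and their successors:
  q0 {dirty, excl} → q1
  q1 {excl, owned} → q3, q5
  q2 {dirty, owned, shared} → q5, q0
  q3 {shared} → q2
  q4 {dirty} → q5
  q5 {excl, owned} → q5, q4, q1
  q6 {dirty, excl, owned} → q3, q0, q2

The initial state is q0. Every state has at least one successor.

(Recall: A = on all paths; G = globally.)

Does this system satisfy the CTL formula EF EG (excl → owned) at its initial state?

Yes

States satisfying EG (excl → owned): {q1, q2, q3, q4, q5, q6}.
States satisfying EF EG (excl → owned): {q0, q1, q2, q3, q4, q5, q6}.
Some path from q0 reaches a state where EG (excl → owned) holds.
q0 ∈ Sat(EF EG (excl → owned)).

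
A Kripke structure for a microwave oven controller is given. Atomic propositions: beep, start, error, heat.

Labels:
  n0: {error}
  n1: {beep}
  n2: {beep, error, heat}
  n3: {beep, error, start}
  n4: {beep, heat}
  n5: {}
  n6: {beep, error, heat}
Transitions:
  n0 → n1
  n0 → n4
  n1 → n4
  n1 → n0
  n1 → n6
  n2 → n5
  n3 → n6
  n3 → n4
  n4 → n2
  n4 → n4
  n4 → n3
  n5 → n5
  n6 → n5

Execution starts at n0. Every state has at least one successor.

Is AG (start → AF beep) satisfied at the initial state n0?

States satisfying start → AF beep: {n0, n1, n2, n3, n4, n5, n6}.
States satisfying AG (start → AF beep): {n0, n1, n2, n3, n4, n5, n6}.
Every state reachable from n0 satisfies start → AF beep.
n0 ∈ Sat(AG (start → AF beep)).

Yes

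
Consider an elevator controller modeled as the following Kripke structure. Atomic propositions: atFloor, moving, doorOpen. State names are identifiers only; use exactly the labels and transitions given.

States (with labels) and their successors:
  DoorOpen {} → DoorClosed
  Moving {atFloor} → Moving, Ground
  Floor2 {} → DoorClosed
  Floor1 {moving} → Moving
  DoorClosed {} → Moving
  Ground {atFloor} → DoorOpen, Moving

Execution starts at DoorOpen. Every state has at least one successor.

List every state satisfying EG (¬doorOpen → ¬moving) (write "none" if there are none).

States satisfying ¬doorOpen → ¬moving: {DoorOpen, Moving, Floor2, DoorClosed, Ground}.
States satisfying EG (¬doorOpen → ¬moving): {DoorOpen, Moving, Floor2, DoorClosed, Ground}.

{DoorOpen, Moving, Floor2, DoorClosed, Ground}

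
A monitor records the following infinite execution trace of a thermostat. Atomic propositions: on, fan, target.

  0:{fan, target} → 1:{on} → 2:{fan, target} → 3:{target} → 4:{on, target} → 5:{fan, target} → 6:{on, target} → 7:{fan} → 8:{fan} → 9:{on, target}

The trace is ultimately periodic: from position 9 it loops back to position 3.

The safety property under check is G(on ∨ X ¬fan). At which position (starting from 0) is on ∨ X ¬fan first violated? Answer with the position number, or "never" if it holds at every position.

7

Check on ∨ X ¬fan at each position in order: 0 ✓, 1 ✓, 2 ✓, 3 ✓, 4 ✓, 5 ✓, 6 ✓.
At position 7 the labels are {fan} and the next position 8 has {fan}, so on ∨ X ¬fan is false there. This is the first violation.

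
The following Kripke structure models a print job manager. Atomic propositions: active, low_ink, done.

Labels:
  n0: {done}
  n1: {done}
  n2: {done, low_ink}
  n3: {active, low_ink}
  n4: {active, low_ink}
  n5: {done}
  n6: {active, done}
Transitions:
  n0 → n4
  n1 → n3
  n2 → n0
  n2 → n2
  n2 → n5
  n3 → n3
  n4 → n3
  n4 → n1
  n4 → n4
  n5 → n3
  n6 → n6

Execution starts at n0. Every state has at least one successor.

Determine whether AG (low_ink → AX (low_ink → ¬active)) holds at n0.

Does not hold

States satisfying low_ink → AX (low_ink → ¬active): {n0, n1, n2, n5, n6}.
States satisfying AG (low_ink → AX (low_ink → ¬active)): {n6}.
n3 is reachable from n0 and violates low_ink → AX (low_ink → ¬active), so AG fails at n0.
n0 ∉ Sat(AG (low_ink → AX (low_ink → ¬active))).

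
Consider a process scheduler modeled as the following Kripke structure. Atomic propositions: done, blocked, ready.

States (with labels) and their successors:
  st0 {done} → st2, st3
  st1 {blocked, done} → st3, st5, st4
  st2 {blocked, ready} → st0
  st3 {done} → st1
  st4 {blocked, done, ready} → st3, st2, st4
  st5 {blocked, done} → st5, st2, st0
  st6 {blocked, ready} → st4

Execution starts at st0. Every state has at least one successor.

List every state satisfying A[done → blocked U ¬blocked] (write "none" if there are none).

States satisfying done → blocked: {st1, st2, st4, st5, st6}.
States satisfying ¬blocked: {st0, st3}.
States satisfying A[done → blocked U ¬blocked]: {st0, st2, st3}.

{st0, st2, st3}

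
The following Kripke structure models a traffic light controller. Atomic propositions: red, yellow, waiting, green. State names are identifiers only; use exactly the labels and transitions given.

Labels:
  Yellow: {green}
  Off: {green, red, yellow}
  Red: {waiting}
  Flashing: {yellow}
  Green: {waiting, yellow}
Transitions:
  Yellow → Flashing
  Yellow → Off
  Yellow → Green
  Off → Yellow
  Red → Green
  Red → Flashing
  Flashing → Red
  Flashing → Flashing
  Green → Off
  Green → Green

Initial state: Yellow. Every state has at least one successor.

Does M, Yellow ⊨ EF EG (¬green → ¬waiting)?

States satisfying EG (¬green → ¬waiting): {Yellow, Off, Flashing}.
States satisfying EF EG (¬green → ¬waiting): {Yellow, Off, Red, Flashing, Green}.
Some path from Yellow reaches a state where EG (¬green → ¬waiting) holds.
Yellow ∈ Sat(EF EG (¬green → ¬waiting)).

Satisfied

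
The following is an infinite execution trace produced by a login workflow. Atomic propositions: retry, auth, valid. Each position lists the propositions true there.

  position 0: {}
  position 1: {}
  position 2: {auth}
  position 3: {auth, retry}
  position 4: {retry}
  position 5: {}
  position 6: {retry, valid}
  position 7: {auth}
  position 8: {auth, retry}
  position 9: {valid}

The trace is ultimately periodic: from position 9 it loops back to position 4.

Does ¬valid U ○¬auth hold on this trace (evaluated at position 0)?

Walking from position 0: ○¬auth first holds at position 0, and ¬valid holds at every earlier position along the way, so ¬valid U ○¬auth holds.

Yes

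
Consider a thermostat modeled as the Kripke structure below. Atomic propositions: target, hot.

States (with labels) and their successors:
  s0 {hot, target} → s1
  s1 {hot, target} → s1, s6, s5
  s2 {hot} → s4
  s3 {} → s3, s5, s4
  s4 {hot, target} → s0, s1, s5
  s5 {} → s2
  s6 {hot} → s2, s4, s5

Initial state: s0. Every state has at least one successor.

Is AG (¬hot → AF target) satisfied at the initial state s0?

States satisfying ¬hot → AF target: {s0, s1, s2, s4, s5, s6}.
States satisfying AG (¬hot → AF target): {s0, s1, s2, s4, s5, s6}.
Every state reachable from s0 satisfies ¬hot → AF target.
s0 ∈ Sat(AG (¬hot → AF target)).

Holds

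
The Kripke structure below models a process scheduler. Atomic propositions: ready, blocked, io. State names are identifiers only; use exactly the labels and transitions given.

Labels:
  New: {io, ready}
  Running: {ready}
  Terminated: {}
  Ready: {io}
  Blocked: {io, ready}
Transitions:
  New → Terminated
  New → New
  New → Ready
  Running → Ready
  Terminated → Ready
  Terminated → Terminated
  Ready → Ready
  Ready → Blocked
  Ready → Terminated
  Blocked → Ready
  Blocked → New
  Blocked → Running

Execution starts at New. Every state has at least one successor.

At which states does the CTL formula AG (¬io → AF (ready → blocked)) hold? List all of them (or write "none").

{New, Running, Terminated, Ready, Blocked}

States satisfying ¬io → AF (ready → blocked): {New, Running, Terminated, Ready, Blocked}.
States satisfying AG (¬io → AF (ready → blocked)): {New, Running, Terminated, Ready, Blocked}.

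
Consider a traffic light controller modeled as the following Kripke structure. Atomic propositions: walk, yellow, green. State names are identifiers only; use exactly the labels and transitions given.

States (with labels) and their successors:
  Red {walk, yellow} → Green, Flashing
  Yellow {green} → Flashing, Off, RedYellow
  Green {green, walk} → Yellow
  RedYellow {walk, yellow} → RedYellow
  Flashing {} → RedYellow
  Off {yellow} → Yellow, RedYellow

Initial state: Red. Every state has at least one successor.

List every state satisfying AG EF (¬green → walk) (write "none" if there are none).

States satisfying EF (¬green → walk): {Red, Yellow, Green, RedYellow, Flashing, Off}.
States satisfying AG EF (¬green → walk): {Red, Yellow, Green, RedYellow, Flashing, Off}.

{Red, Yellow, Green, RedYellow, Flashing, Off}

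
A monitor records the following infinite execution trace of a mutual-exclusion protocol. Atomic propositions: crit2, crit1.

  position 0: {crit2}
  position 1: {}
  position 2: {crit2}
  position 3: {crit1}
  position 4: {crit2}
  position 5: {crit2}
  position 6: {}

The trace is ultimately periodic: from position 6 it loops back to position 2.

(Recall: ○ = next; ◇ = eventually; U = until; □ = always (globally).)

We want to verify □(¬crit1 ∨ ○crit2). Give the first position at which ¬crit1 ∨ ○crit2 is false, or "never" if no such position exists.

¬crit1 ∨ ○crit2 holds at every position 0..6, and those are all the positions the trace ever visits, so the invariant □(¬crit1 ∨ ○crit2) is never violated.

never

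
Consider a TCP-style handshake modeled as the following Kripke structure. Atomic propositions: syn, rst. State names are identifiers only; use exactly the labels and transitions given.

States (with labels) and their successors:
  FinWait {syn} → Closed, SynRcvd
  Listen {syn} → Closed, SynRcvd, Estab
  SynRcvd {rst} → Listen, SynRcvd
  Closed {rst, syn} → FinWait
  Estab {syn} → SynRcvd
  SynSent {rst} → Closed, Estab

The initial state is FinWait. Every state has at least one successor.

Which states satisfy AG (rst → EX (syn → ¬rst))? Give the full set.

States satisfying rst → EX (syn → ¬rst): {FinWait, Listen, SynRcvd, Closed, Estab, SynSent}.
States satisfying AG (rst → EX (syn → ¬rst)): {FinWait, Listen, SynRcvd, Closed, Estab, SynSent}.

{FinWait, Listen, SynRcvd, Closed, Estab, SynSent}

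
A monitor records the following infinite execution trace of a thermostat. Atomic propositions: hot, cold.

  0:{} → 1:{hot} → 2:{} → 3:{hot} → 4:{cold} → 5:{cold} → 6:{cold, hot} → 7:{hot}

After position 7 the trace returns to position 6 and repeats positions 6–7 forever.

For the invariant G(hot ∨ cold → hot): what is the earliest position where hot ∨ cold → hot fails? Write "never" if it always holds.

4

Check hot ∨ cold → hot at each position in order: 0 ✓, 1 ✓, 2 ✓, 3 ✓.
At position 4 the labels are {cold}, so hot ∨ cold → hot is false there. This is the first violation.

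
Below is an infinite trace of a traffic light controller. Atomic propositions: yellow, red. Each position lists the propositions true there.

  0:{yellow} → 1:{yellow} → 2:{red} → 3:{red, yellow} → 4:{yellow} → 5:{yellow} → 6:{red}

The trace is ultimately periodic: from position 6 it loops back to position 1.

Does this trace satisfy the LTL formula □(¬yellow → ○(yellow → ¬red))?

No

¬yellow → ○(yellow → ¬red) must hold at every position from 0 onward. It fails at position 2, so □(¬yellow → ○(yellow → ¬red)) is false.
Positions where ¬yellow holds: 2, 6.
Check ○(yellow → ¬red) at each: 2→fails, 6→ok.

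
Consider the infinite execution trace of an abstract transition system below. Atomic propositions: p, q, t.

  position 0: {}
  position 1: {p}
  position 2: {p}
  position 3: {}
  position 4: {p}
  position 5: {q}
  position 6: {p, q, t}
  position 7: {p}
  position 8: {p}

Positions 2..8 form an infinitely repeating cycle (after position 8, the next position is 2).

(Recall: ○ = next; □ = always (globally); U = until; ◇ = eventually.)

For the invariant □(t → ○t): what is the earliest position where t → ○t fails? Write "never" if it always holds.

Check t → ○t at each position in order: 0 ✓, 1 ✓, 2 ✓, 3 ✓, 4 ✓, 5 ✓.
At position 6 the labels are {p, q, t} and the next position 7 has {p}, so t → ○t is false there. This is the first violation.

6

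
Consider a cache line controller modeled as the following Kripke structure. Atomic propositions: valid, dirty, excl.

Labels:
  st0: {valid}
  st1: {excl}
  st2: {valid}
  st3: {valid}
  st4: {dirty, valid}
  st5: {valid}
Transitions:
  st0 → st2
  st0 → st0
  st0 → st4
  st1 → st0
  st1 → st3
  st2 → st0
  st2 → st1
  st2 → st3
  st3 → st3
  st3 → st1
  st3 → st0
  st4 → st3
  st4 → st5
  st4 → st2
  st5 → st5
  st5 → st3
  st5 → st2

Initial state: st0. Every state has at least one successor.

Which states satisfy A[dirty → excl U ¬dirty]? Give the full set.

States satisfying dirty → excl: {st0, st1, st2, st3, st5}.
States satisfying ¬dirty: {st0, st1, st2, st3, st5}.
States satisfying A[dirty → excl U ¬dirty]: {st0, st1, st2, st3, st5}.

{st0, st1, st2, st3, st5}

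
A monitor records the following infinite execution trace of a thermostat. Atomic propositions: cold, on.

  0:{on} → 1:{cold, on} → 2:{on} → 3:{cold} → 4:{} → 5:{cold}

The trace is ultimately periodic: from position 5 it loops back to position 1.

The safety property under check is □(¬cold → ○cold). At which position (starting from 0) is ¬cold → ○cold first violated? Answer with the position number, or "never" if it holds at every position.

never

¬cold → ○cold holds at every position 0..5, and those are all the positions the trace ever visits, so the invariant □(¬cold → ○cold) is never violated.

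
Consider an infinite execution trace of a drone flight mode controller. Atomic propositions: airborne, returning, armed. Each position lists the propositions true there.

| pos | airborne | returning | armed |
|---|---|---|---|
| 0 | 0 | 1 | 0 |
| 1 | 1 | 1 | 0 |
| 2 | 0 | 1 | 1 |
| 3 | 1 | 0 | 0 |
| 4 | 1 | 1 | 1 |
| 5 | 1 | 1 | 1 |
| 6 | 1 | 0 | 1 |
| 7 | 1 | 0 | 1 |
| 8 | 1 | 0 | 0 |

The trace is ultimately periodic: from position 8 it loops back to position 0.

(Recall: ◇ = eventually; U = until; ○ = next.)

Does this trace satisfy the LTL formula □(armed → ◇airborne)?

Holds

armed → ◇airborne holds at every position 0..8, and those are all positions ever visited, so □(armed → ◇airborne) holds.
Positions where armed holds: 2, 4, 5, 6, 7.
Check ◇airborne at each: 2→ok, 4→ok, 5→ok, 6→ok, 7→ok.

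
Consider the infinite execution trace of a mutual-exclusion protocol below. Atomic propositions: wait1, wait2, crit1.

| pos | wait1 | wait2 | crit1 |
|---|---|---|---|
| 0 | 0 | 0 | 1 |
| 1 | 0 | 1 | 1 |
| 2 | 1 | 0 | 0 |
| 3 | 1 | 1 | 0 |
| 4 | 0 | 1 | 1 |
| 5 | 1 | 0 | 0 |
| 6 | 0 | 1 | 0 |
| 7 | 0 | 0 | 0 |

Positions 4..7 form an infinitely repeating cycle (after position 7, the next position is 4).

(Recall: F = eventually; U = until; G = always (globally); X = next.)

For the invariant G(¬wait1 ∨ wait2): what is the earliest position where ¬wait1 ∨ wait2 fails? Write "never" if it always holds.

Check ¬wait1 ∨ wait2 at each position in order: 0 ✓, 1 ✓.
At position 2 the labels are {wait1}, so ¬wait1 ∨ wait2 is false there. This is the first violation.

2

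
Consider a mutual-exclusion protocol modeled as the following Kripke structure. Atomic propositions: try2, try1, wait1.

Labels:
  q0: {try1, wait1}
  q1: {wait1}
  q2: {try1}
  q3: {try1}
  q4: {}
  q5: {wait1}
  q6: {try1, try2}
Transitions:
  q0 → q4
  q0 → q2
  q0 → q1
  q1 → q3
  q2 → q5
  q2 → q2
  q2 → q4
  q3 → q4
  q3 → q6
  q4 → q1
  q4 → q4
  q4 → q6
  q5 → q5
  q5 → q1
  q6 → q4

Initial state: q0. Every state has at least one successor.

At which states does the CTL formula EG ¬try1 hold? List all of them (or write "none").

States satisfying ¬try1: {q1, q4, q5}.
States satisfying EG ¬try1: {q4, q5}.

{q4, q5}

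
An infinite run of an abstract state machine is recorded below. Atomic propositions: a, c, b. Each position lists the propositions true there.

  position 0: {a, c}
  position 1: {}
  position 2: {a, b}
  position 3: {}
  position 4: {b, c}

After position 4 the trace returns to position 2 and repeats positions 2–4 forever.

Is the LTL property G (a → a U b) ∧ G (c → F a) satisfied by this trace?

Does not hold

a → a U b must hold at every position from 0 onward. It fails at position 0, so G (a → a U b) is false.
Positions where a holds: 0, 2.
Check a U b at each: 0→fails, 2→ok.
c → F a holds at every position 0..4, and those are all positions ever visited, so G (c → F a) holds.
Positions where c holds: 0, 4.
Check F a at each: 0→ok, 4→ok.
At position 0: G (a → a U b) is false; G (c → F a) is true; so G (a → a U b) ∧ G (c → F a) is false.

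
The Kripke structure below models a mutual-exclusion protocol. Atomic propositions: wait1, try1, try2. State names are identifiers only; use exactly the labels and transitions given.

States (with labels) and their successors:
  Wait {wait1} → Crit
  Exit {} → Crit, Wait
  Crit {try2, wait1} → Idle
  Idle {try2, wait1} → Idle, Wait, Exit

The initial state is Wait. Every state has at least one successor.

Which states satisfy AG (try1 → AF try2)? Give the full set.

States satisfying try1 → AF try2: {Wait, Exit, Crit, Idle}.
States satisfying AG (try1 → AF try2): {Wait, Exit, Crit, Idle}.

{Wait, Exit, Crit, Idle}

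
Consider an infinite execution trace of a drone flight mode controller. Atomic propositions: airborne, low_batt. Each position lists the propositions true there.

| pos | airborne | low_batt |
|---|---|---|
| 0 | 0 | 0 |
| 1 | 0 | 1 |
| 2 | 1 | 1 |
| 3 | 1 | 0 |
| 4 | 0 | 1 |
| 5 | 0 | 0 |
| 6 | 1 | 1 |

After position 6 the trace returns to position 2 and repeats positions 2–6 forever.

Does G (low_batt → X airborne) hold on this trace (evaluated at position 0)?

low_batt → X airborne must hold at every position from 0 onward. It fails at position 4, so G (low_batt → X airborne) is false.
Positions where low_batt holds: 1, 2, 4, 6.
Check X airborne at each: 1→ok, 2→ok, 4→fails, 6→ok.

Does not hold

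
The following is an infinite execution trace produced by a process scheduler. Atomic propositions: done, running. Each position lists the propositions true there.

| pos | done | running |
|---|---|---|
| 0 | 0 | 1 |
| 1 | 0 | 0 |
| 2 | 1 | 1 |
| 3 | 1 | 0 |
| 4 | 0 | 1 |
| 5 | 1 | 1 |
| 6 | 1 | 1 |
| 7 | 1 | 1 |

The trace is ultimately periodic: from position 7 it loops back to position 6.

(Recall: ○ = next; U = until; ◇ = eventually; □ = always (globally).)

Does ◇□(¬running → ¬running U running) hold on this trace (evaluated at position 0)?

Yes

□(¬running → ¬running U running) holds at position 0, which is reachable from 0, so ◇□(¬running → ¬running U running) holds.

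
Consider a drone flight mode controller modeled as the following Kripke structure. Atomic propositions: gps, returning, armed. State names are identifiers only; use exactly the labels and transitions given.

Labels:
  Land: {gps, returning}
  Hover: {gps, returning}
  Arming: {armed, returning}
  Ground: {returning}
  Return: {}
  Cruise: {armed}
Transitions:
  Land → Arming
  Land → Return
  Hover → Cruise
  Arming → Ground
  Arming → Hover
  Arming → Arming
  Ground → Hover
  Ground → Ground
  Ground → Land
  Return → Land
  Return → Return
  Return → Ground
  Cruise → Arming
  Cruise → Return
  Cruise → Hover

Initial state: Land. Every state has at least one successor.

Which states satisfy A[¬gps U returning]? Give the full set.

States satisfying ¬gps: {Arming, Ground, Return, Cruise}.
States satisfying returning: {Land, Hover, Arming, Ground}.
States satisfying A[¬gps U returning]: {Land, Hover, Arming, Ground}.

{Land, Hover, Arming, Ground}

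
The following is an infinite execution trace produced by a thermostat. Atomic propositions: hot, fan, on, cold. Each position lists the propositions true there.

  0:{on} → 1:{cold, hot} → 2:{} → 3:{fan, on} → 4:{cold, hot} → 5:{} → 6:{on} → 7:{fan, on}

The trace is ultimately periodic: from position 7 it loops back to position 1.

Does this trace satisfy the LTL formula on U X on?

Does not hold

Walking from position 0: at position 1, X on has not yet held and on fails, so on U X on is false.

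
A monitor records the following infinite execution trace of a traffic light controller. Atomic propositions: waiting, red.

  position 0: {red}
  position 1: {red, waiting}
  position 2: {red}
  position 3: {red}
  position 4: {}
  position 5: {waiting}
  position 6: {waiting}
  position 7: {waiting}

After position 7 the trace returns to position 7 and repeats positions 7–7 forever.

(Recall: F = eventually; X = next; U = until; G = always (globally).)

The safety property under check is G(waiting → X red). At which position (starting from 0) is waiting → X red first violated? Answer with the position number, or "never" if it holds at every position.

5

Check waiting → X red at each position in order: 0 ✓, 1 ✓, 2 ✓, 3 ✓, 4 ✓.
At position 5 the labels are {waiting} and the next position 6 has {waiting}, so waiting → X red is false there. This is the first violation.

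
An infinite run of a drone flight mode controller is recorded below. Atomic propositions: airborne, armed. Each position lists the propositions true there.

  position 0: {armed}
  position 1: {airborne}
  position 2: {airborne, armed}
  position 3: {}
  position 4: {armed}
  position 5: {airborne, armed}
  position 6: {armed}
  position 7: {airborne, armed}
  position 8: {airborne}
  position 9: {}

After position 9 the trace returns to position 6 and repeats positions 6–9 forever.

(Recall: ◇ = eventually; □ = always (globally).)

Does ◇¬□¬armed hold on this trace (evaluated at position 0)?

¬□¬armed holds at position 0, which is reachable from 0, so ◇¬□¬armed holds.

Yes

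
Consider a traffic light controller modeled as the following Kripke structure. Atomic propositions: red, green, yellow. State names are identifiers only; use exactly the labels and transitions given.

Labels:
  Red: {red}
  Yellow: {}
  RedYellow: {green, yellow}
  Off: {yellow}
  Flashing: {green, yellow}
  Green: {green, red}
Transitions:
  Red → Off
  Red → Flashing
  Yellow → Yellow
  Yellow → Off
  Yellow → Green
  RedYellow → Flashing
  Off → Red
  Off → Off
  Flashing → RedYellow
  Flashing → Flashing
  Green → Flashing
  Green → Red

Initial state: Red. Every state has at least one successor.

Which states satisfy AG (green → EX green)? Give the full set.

{Red, Yellow, RedYellow, Off, Flashing, Green}

States satisfying green → EX green: {Red, Yellow, RedYellow, Off, Flashing, Green}.
States satisfying AG (green → EX green): {Red, Yellow, RedYellow, Off, Flashing, Green}.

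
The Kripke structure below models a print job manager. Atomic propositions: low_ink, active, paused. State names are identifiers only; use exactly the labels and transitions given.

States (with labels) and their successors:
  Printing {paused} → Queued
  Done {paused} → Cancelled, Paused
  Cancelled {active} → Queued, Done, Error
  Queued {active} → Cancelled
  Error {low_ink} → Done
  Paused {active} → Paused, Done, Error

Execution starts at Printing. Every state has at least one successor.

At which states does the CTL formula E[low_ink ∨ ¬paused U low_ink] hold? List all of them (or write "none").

States satisfying low_ink ∨ ¬paused: {Cancelled, Queued, Error, Paused}.
States satisfying low_ink: {Error}.
States satisfying E[low_ink ∨ ¬paused U low_ink]: {Cancelled, Queued, Error, Paused}.

{Cancelled, Queued, Error, Paused}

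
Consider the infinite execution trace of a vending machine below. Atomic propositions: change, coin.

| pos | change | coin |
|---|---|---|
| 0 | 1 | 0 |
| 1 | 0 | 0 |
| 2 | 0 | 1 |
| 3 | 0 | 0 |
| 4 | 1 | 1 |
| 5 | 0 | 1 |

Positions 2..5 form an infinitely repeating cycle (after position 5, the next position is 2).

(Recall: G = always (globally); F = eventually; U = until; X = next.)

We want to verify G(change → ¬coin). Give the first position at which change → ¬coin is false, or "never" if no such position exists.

4

Check change → ¬coin at each position in order: 0 ✓, 1 ✓, 2 ✓, 3 ✓.
At position 4 the labels are {change, coin}, so change → ¬coin is false there. This is the first violation.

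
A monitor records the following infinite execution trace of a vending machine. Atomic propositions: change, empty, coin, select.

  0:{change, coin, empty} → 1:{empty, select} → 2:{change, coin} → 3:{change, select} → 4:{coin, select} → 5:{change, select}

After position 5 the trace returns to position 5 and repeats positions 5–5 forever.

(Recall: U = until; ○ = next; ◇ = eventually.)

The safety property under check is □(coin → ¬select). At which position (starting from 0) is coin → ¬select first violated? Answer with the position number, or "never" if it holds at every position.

4

Check coin → ¬select at each position in order: 0 ✓, 1 ✓, 2 ✓, 3 ✓.
At position 4 the labels are {coin, select}, so coin → ¬select is false there. This is the first violation.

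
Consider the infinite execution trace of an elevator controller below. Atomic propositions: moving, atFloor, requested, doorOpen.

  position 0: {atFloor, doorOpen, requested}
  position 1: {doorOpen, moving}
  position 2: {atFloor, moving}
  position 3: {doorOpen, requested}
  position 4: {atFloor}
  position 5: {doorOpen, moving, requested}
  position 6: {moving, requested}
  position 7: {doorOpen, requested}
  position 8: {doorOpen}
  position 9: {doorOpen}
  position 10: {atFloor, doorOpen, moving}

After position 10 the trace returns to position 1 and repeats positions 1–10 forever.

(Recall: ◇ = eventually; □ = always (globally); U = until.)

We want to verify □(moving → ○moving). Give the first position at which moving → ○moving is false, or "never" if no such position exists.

2

Check moving → ○moving at each position in order: 0 ✓, 1 ✓.
At position 2 the labels are {atFloor, moving} and the next position 3 has {doorOpen, requested}, so moving → ○moving is false there. This is the first violation.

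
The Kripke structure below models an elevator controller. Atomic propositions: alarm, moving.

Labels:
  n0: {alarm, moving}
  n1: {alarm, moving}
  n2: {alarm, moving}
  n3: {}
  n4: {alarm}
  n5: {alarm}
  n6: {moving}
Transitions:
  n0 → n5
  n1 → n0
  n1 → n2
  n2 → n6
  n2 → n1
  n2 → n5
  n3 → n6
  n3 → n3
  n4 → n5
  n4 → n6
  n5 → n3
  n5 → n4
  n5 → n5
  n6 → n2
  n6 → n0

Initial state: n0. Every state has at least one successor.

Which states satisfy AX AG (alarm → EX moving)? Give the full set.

States satisfying AG (alarm → EX moving): ∅.
States satisfying AX AG (alarm → EX moving): ∅.

none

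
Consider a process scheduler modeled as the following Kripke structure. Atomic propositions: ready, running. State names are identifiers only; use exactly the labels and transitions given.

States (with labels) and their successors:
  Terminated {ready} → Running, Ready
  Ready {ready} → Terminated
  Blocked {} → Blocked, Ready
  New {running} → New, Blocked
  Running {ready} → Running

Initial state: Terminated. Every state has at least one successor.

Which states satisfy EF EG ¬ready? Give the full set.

States satisfying EG ¬ready: {Blocked, New}.
States satisfying EF EG ¬ready: {Blocked, New}.

{Blocked, New}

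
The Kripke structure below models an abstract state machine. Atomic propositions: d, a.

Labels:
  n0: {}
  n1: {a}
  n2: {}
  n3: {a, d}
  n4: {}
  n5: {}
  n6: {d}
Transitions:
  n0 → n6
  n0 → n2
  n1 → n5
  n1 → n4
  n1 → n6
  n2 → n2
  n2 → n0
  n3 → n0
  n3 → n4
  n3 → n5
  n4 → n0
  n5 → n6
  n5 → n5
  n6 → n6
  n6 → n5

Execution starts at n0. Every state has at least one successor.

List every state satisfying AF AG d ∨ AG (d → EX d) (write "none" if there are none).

States satisfying AG d: ∅.
States satisfying AF AG d: ∅.
States satisfying d → EX d: {n0, n1, n2, n4, n5, n6}.
States satisfying AG (d → EX d): {n0, n1, n2, n4, n5, n6}.
States satisfying AF AG d ∨ AG (d → EX d): {n0, n1, n2, n4, n5, n6}.

{n0, n1, n2, n4, n5, n6}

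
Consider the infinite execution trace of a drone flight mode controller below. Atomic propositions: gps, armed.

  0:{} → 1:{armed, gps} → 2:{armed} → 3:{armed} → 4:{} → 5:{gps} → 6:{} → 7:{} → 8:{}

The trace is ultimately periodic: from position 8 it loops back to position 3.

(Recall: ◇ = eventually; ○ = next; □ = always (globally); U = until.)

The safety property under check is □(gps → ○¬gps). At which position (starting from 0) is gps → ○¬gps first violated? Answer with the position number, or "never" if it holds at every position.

gps → ○¬gps holds at every position 0..8, and those are all the positions the trace ever visits, so the invariant □(gps → ○¬gps) is never violated.

never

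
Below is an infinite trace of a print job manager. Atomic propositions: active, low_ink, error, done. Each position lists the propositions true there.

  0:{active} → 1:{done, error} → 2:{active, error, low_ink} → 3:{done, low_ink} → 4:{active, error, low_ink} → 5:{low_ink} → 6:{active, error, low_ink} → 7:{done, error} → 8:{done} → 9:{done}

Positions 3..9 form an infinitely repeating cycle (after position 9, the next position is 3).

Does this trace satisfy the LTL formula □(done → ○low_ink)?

done → ○low_ink must hold at every position from 0 onward. It fails at position 7, so □(done → ○low_ink) is false.
Positions where done holds: 1, 3, 7, 8, 9.
Check ○low_ink at each: 1→ok, 3→ok, 7→fails, 8→fails, 9→ok.

Violated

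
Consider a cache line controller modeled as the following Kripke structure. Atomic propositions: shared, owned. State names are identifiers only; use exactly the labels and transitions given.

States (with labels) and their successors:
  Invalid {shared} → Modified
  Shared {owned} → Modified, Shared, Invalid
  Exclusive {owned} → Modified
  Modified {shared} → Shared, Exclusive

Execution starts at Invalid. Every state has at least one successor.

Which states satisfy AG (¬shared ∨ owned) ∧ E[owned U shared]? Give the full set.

none

States satisfying ¬shared ∨ owned: {Shared, Exclusive}.
States satisfying AG (¬shared ∨ owned): ∅.
States satisfying owned: {Shared, Exclusive}.
States satisfying shared: {Invalid, Modified}.
States satisfying E[owned U shared]: {Invalid, Shared, Exclusive, Modified}.
States satisfying AG (¬shared ∨ owned) ∧ E[owned U shared]: ∅.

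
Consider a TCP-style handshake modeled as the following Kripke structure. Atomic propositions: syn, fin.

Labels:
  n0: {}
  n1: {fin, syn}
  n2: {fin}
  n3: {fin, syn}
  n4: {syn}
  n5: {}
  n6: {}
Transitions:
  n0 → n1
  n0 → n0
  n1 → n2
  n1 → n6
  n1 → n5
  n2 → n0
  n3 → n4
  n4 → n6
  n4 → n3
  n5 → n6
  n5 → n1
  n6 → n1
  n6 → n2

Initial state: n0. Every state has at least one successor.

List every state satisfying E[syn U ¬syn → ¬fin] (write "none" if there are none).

{n0, n1, n3, n4, n5, n6}

States satisfying syn: {n1, n3, n4}.
States satisfying ¬syn → ¬fin: {n0, n1, n3, n4, n5, n6}.
States satisfying E[syn U ¬syn → ¬fin]: {n0, n1, n3, n4, n5, n6}.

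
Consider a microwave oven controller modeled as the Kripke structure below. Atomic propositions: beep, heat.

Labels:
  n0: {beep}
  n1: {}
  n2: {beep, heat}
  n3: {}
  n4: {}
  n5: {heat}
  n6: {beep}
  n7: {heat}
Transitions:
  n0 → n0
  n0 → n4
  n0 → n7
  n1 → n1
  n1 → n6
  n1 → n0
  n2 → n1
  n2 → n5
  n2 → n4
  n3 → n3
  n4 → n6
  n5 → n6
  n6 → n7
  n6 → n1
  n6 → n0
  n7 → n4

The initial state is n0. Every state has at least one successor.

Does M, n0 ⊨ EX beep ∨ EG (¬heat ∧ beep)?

Yes

States satisfying beep: {n0, n2, n6}.
States satisfying EX beep: {n0, n1, n4, n5, n6}.
States satisfying ¬heat ∧ beep: {n0, n6}.
States satisfying EG (¬heat ∧ beep): {n0, n6}.
States satisfying EX beep ∨ EG (¬heat ∧ beep): {n0, n1, n4, n5, n6}.
n0 ∈ Sat(EX beep ∨ EG (¬heat ∧ beep)).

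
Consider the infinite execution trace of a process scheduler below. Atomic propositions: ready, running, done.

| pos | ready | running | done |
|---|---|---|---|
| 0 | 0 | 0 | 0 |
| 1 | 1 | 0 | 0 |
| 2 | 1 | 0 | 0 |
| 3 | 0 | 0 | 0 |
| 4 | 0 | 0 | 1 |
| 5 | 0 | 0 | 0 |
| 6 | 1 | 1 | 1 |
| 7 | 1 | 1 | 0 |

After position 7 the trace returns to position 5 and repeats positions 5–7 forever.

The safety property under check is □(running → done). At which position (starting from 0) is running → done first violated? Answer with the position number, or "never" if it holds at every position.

7

Check running → done at each position in order: 0 ✓, 1 ✓, 2 ✓, 3 ✓, 4 ✓, 5 ✓, 6 ✓.
At position 7 the labels are {ready, running}, so running → done is false there. This is the first violation.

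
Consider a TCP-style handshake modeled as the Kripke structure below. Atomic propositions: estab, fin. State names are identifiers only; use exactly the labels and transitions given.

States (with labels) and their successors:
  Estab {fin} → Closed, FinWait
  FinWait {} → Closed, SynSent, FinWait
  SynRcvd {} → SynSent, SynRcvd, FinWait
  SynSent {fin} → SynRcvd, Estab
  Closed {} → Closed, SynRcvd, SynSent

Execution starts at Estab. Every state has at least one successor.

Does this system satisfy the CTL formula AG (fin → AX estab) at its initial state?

States satisfying fin → AX estab: {FinWait, SynRcvd, Closed}.
States satisfying AG (fin → AX estab): ∅.
Estab is reachable from Estab and violates fin → AX estab, so AG fails at Estab.
Estab ∉ Sat(AG (fin → AX estab)).

Does not hold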